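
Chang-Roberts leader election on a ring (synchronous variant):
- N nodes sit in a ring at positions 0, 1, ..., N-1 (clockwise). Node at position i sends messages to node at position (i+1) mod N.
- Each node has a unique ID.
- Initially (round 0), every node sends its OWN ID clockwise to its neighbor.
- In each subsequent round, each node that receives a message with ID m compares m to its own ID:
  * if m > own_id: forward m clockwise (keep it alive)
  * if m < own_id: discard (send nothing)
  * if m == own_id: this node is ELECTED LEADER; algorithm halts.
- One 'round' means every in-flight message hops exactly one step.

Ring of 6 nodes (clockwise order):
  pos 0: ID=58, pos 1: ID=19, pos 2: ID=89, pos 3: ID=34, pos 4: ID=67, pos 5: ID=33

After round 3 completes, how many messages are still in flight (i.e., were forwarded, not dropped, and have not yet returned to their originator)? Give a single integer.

Answer: 2

Derivation:
Round 1: pos1(id19) recv 58: fwd; pos2(id89) recv 19: drop; pos3(id34) recv 89: fwd; pos4(id67) recv 34: drop; pos5(id33) recv 67: fwd; pos0(id58) recv 33: drop
Round 2: pos2(id89) recv 58: drop; pos4(id67) recv 89: fwd; pos0(id58) recv 67: fwd
Round 3: pos5(id33) recv 89: fwd; pos1(id19) recv 67: fwd
After round 3: 2 messages still in flight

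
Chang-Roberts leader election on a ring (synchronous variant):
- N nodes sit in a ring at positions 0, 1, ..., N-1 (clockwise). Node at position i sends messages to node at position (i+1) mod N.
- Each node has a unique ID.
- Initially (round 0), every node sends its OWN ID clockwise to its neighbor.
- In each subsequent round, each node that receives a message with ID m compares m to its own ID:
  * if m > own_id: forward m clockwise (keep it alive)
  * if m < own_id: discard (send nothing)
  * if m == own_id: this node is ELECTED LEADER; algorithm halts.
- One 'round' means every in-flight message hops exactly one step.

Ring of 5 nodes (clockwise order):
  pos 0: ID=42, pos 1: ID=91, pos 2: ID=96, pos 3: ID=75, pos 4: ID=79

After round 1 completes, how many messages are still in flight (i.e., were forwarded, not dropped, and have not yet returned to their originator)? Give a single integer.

Round 1: pos1(id91) recv 42: drop; pos2(id96) recv 91: drop; pos3(id75) recv 96: fwd; pos4(id79) recv 75: drop; pos0(id42) recv 79: fwd
After round 1: 2 messages still in flight

Answer: 2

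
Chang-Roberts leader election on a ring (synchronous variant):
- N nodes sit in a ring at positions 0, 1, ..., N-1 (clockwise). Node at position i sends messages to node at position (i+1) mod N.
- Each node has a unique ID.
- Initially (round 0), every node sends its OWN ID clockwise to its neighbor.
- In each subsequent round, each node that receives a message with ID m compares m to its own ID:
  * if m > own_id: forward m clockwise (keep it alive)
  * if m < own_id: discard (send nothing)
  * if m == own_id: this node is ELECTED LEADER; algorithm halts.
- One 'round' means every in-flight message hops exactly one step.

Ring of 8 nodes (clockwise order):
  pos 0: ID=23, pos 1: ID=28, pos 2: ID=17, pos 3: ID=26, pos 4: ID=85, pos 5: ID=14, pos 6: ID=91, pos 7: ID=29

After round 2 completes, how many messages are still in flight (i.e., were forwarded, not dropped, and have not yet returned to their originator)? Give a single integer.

Round 1: pos1(id28) recv 23: drop; pos2(id17) recv 28: fwd; pos3(id26) recv 17: drop; pos4(id85) recv 26: drop; pos5(id14) recv 85: fwd; pos6(id91) recv 14: drop; pos7(id29) recv 91: fwd; pos0(id23) recv 29: fwd
Round 2: pos3(id26) recv 28: fwd; pos6(id91) recv 85: drop; pos0(id23) recv 91: fwd; pos1(id28) recv 29: fwd
After round 2: 3 messages still in flight

Answer: 3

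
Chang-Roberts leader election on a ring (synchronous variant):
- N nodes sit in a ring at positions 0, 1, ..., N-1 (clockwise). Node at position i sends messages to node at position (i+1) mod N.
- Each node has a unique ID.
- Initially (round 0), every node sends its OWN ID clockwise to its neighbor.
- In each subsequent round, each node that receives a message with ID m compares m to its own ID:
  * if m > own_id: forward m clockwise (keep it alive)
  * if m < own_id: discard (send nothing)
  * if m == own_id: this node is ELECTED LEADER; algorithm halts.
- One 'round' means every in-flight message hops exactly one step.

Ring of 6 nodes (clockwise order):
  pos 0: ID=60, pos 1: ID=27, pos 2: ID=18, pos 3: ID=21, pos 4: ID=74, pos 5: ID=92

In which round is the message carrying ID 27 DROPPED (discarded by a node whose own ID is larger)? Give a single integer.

Round 1: pos1(id27) recv 60: fwd; pos2(id18) recv 27: fwd; pos3(id21) recv 18: drop; pos4(id74) recv 21: drop; pos5(id92) recv 74: drop; pos0(id60) recv 92: fwd
Round 2: pos2(id18) recv 60: fwd; pos3(id21) recv 27: fwd; pos1(id27) recv 92: fwd
Round 3: pos3(id21) recv 60: fwd; pos4(id74) recv 27: drop; pos2(id18) recv 92: fwd
Round 4: pos4(id74) recv 60: drop; pos3(id21) recv 92: fwd
Round 5: pos4(id74) recv 92: fwd
Round 6: pos5(id92) recv 92: ELECTED
Message ID 27 originates at pos 1; dropped at pos 4 in round 3

Answer: 3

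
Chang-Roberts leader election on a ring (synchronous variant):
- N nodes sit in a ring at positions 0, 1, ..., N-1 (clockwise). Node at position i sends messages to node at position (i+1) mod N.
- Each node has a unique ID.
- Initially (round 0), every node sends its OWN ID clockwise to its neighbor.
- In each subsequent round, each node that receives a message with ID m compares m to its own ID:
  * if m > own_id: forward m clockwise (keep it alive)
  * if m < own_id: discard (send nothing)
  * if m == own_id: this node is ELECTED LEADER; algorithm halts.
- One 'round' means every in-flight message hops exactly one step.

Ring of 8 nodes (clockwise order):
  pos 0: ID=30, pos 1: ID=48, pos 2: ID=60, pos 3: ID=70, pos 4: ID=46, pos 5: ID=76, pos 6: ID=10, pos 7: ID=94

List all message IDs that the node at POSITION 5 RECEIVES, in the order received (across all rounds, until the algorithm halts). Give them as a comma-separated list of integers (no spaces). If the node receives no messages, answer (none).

Answer: 46,70,94

Derivation:
Round 1: pos1(id48) recv 30: drop; pos2(id60) recv 48: drop; pos3(id70) recv 60: drop; pos4(id46) recv 70: fwd; pos5(id76) recv 46: drop; pos6(id10) recv 76: fwd; pos7(id94) recv 10: drop; pos0(id30) recv 94: fwd
Round 2: pos5(id76) recv 70: drop; pos7(id94) recv 76: drop; pos1(id48) recv 94: fwd
Round 3: pos2(id60) recv 94: fwd
Round 4: pos3(id70) recv 94: fwd
Round 5: pos4(id46) recv 94: fwd
Round 6: pos5(id76) recv 94: fwd
Round 7: pos6(id10) recv 94: fwd
Round 8: pos7(id94) recv 94: ELECTED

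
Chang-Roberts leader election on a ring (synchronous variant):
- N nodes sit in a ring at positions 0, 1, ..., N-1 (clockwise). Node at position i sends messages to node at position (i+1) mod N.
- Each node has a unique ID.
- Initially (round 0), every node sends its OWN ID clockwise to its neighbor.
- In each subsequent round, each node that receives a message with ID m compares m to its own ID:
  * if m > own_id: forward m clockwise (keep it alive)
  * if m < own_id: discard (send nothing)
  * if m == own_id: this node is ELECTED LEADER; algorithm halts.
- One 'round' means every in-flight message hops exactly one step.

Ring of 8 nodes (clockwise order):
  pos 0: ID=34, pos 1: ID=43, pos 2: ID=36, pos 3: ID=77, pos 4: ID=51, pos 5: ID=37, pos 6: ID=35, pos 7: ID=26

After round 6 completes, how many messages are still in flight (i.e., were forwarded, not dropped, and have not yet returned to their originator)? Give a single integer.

Answer: 2

Derivation:
Round 1: pos1(id43) recv 34: drop; pos2(id36) recv 43: fwd; pos3(id77) recv 36: drop; pos4(id51) recv 77: fwd; pos5(id37) recv 51: fwd; pos6(id35) recv 37: fwd; pos7(id26) recv 35: fwd; pos0(id34) recv 26: drop
Round 2: pos3(id77) recv 43: drop; pos5(id37) recv 77: fwd; pos6(id35) recv 51: fwd; pos7(id26) recv 37: fwd; pos0(id34) recv 35: fwd
Round 3: pos6(id35) recv 77: fwd; pos7(id26) recv 51: fwd; pos0(id34) recv 37: fwd; pos1(id43) recv 35: drop
Round 4: pos7(id26) recv 77: fwd; pos0(id34) recv 51: fwd; pos1(id43) recv 37: drop
Round 5: pos0(id34) recv 77: fwd; pos1(id43) recv 51: fwd
Round 6: pos1(id43) recv 77: fwd; pos2(id36) recv 51: fwd
After round 6: 2 messages still in flight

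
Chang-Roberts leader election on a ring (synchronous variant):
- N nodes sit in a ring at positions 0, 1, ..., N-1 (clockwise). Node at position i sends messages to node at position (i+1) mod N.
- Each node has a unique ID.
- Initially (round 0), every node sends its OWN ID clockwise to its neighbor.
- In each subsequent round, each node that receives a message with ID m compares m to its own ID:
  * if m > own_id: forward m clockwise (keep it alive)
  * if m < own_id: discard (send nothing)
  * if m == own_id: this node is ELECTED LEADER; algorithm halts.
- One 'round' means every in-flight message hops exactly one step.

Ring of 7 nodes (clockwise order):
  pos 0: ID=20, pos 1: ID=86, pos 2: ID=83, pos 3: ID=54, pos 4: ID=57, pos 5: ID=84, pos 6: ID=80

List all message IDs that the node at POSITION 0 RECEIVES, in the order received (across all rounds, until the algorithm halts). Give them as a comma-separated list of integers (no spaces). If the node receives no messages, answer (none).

Round 1: pos1(id86) recv 20: drop; pos2(id83) recv 86: fwd; pos3(id54) recv 83: fwd; pos4(id57) recv 54: drop; pos5(id84) recv 57: drop; pos6(id80) recv 84: fwd; pos0(id20) recv 80: fwd
Round 2: pos3(id54) recv 86: fwd; pos4(id57) recv 83: fwd; pos0(id20) recv 84: fwd; pos1(id86) recv 80: drop
Round 3: pos4(id57) recv 86: fwd; pos5(id84) recv 83: drop; pos1(id86) recv 84: drop
Round 4: pos5(id84) recv 86: fwd
Round 5: pos6(id80) recv 86: fwd
Round 6: pos0(id20) recv 86: fwd
Round 7: pos1(id86) recv 86: ELECTED

Answer: 80,84,86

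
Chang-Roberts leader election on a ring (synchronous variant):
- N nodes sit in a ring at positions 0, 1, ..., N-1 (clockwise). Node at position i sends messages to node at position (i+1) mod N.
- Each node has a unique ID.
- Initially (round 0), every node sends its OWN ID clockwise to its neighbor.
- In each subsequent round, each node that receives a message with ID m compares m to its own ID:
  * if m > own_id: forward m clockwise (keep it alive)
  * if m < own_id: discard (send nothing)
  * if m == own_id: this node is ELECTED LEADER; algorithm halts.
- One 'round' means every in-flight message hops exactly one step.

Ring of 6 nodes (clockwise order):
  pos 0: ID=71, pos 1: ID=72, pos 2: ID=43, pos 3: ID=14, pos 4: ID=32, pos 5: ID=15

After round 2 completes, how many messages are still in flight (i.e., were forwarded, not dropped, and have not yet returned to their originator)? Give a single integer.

Answer: 2

Derivation:
Round 1: pos1(id72) recv 71: drop; pos2(id43) recv 72: fwd; pos3(id14) recv 43: fwd; pos4(id32) recv 14: drop; pos5(id15) recv 32: fwd; pos0(id71) recv 15: drop
Round 2: pos3(id14) recv 72: fwd; pos4(id32) recv 43: fwd; pos0(id71) recv 32: drop
After round 2: 2 messages still in flight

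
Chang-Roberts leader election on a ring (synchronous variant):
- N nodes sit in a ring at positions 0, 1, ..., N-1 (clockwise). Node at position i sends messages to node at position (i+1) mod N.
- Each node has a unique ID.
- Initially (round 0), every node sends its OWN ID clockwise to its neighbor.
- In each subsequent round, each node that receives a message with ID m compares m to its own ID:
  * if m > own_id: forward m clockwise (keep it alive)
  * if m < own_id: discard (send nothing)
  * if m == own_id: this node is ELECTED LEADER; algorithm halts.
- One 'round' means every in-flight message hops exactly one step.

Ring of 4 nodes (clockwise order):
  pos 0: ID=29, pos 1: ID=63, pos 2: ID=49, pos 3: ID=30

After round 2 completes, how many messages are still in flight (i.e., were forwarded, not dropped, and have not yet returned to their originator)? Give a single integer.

Round 1: pos1(id63) recv 29: drop; pos2(id49) recv 63: fwd; pos3(id30) recv 49: fwd; pos0(id29) recv 30: fwd
Round 2: pos3(id30) recv 63: fwd; pos0(id29) recv 49: fwd; pos1(id63) recv 30: drop
After round 2: 2 messages still in flight

Answer: 2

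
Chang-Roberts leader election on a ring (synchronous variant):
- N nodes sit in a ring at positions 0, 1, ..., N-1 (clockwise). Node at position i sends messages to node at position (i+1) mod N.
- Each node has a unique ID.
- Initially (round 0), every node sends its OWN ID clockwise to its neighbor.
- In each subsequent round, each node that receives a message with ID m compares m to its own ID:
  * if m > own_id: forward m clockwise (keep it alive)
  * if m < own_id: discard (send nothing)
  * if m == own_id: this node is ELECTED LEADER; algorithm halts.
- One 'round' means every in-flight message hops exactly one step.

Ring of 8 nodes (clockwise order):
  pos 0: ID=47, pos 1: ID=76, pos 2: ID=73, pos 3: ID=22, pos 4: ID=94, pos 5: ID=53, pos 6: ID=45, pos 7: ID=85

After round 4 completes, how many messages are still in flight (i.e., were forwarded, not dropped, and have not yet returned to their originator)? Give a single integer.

Answer: 2

Derivation:
Round 1: pos1(id76) recv 47: drop; pos2(id73) recv 76: fwd; pos3(id22) recv 73: fwd; pos4(id94) recv 22: drop; pos5(id53) recv 94: fwd; pos6(id45) recv 53: fwd; pos7(id85) recv 45: drop; pos0(id47) recv 85: fwd
Round 2: pos3(id22) recv 76: fwd; pos4(id94) recv 73: drop; pos6(id45) recv 94: fwd; pos7(id85) recv 53: drop; pos1(id76) recv 85: fwd
Round 3: pos4(id94) recv 76: drop; pos7(id85) recv 94: fwd; pos2(id73) recv 85: fwd
Round 4: pos0(id47) recv 94: fwd; pos3(id22) recv 85: fwd
After round 4: 2 messages still in flight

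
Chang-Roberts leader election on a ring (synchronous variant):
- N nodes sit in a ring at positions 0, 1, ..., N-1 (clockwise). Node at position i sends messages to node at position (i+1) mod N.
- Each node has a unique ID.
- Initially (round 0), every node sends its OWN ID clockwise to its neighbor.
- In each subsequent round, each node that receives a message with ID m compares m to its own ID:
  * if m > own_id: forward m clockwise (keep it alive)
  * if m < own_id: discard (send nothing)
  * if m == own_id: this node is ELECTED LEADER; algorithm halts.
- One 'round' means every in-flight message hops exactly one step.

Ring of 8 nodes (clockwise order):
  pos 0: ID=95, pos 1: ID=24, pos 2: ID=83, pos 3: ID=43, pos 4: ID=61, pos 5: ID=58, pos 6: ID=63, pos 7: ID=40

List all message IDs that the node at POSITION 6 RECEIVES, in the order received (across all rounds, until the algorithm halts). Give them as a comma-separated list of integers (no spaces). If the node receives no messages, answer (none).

Round 1: pos1(id24) recv 95: fwd; pos2(id83) recv 24: drop; pos3(id43) recv 83: fwd; pos4(id61) recv 43: drop; pos5(id58) recv 61: fwd; pos6(id63) recv 58: drop; pos7(id40) recv 63: fwd; pos0(id95) recv 40: drop
Round 2: pos2(id83) recv 95: fwd; pos4(id61) recv 83: fwd; pos6(id63) recv 61: drop; pos0(id95) recv 63: drop
Round 3: pos3(id43) recv 95: fwd; pos5(id58) recv 83: fwd
Round 4: pos4(id61) recv 95: fwd; pos6(id63) recv 83: fwd
Round 5: pos5(id58) recv 95: fwd; pos7(id40) recv 83: fwd
Round 6: pos6(id63) recv 95: fwd; pos0(id95) recv 83: drop
Round 7: pos7(id40) recv 95: fwd
Round 8: pos0(id95) recv 95: ELECTED

Answer: 58,61,83,95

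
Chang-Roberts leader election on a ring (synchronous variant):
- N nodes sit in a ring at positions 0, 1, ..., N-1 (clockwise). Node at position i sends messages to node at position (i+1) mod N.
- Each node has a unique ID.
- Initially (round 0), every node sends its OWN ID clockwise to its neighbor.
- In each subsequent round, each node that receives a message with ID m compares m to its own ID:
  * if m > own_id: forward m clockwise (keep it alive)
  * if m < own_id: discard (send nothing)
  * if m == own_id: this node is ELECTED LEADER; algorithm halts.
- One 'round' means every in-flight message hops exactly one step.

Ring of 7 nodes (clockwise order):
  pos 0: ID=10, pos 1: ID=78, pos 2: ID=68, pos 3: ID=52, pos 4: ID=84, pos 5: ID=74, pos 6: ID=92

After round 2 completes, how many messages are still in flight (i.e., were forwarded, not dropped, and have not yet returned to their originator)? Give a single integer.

Round 1: pos1(id78) recv 10: drop; pos2(id68) recv 78: fwd; pos3(id52) recv 68: fwd; pos4(id84) recv 52: drop; pos5(id74) recv 84: fwd; pos6(id92) recv 74: drop; pos0(id10) recv 92: fwd
Round 2: pos3(id52) recv 78: fwd; pos4(id84) recv 68: drop; pos6(id92) recv 84: drop; pos1(id78) recv 92: fwd
After round 2: 2 messages still in flight

Answer: 2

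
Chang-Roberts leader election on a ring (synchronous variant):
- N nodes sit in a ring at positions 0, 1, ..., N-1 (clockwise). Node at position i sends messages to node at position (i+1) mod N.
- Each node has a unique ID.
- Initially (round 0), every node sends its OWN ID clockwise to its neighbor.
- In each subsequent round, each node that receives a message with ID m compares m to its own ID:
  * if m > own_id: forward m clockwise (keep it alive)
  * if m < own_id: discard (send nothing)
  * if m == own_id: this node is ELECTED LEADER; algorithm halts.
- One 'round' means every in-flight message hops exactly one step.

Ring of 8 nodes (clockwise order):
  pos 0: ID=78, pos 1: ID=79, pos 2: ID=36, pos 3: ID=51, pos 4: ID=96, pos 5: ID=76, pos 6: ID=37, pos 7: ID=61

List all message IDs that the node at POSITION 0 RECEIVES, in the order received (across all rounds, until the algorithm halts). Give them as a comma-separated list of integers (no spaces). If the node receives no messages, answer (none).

Round 1: pos1(id79) recv 78: drop; pos2(id36) recv 79: fwd; pos3(id51) recv 36: drop; pos4(id96) recv 51: drop; pos5(id76) recv 96: fwd; pos6(id37) recv 76: fwd; pos7(id61) recv 37: drop; pos0(id78) recv 61: drop
Round 2: pos3(id51) recv 79: fwd; pos6(id37) recv 96: fwd; pos7(id61) recv 76: fwd
Round 3: pos4(id96) recv 79: drop; pos7(id61) recv 96: fwd; pos0(id78) recv 76: drop
Round 4: pos0(id78) recv 96: fwd
Round 5: pos1(id79) recv 96: fwd
Round 6: pos2(id36) recv 96: fwd
Round 7: pos3(id51) recv 96: fwd
Round 8: pos4(id96) recv 96: ELECTED

Answer: 61,76,96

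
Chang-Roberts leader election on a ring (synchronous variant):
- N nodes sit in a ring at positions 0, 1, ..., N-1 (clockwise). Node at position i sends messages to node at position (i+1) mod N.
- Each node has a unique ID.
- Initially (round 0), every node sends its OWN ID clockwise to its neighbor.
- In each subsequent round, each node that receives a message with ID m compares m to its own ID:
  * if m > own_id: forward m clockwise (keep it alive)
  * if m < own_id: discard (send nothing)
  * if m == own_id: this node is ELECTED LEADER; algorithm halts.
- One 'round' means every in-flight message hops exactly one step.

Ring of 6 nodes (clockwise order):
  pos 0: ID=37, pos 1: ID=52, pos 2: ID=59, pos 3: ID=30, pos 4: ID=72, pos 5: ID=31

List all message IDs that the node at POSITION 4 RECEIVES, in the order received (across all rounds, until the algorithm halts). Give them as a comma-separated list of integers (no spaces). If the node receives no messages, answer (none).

Round 1: pos1(id52) recv 37: drop; pos2(id59) recv 52: drop; pos3(id30) recv 59: fwd; pos4(id72) recv 30: drop; pos5(id31) recv 72: fwd; pos0(id37) recv 31: drop
Round 2: pos4(id72) recv 59: drop; pos0(id37) recv 72: fwd
Round 3: pos1(id52) recv 72: fwd
Round 4: pos2(id59) recv 72: fwd
Round 5: pos3(id30) recv 72: fwd
Round 6: pos4(id72) recv 72: ELECTED

Answer: 30,59,72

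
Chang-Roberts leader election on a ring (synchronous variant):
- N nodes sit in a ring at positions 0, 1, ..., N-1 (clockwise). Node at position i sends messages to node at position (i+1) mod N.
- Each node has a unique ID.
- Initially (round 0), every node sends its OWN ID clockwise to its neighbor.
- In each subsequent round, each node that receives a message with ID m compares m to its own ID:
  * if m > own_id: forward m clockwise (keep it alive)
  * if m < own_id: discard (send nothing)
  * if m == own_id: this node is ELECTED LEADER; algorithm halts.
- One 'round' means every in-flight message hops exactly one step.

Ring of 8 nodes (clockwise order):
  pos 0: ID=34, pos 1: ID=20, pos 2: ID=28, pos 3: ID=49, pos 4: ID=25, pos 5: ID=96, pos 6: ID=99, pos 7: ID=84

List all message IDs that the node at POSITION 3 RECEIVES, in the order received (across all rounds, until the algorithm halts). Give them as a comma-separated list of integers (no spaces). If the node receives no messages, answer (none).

Answer: 28,34,84,99

Derivation:
Round 1: pos1(id20) recv 34: fwd; pos2(id28) recv 20: drop; pos3(id49) recv 28: drop; pos4(id25) recv 49: fwd; pos5(id96) recv 25: drop; pos6(id99) recv 96: drop; pos7(id84) recv 99: fwd; pos0(id34) recv 84: fwd
Round 2: pos2(id28) recv 34: fwd; pos5(id96) recv 49: drop; pos0(id34) recv 99: fwd; pos1(id20) recv 84: fwd
Round 3: pos3(id49) recv 34: drop; pos1(id20) recv 99: fwd; pos2(id28) recv 84: fwd
Round 4: pos2(id28) recv 99: fwd; pos3(id49) recv 84: fwd
Round 5: pos3(id49) recv 99: fwd; pos4(id25) recv 84: fwd
Round 6: pos4(id25) recv 99: fwd; pos5(id96) recv 84: drop
Round 7: pos5(id96) recv 99: fwd
Round 8: pos6(id99) recv 99: ELECTED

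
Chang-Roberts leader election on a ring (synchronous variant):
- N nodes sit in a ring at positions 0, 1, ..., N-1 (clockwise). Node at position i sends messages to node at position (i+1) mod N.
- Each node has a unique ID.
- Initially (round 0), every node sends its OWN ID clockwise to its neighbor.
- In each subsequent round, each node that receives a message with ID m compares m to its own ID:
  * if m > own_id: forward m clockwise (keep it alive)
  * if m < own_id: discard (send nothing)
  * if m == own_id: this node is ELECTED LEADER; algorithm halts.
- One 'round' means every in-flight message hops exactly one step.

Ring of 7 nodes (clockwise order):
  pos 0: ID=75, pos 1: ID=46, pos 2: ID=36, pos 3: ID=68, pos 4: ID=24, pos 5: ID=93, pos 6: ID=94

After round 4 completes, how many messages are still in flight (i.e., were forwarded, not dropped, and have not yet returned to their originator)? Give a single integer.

Answer: 2

Derivation:
Round 1: pos1(id46) recv 75: fwd; pos2(id36) recv 46: fwd; pos3(id68) recv 36: drop; pos4(id24) recv 68: fwd; pos5(id93) recv 24: drop; pos6(id94) recv 93: drop; pos0(id75) recv 94: fwd
Round 2: pos2(id36) recv 75: fwd; pos3(id68) recv 46: drop; pos5(id93) recv 68: drop; pos1(id46) recv 94: fwd
Round 3: pos3(id68) recv 75: fwd; pos2(id36) recv 94: fwd
Round 4: pos4(id24) recv 75: fwd; pos3(id68) recv 94: fwd
After round 4: 2 messages still in flight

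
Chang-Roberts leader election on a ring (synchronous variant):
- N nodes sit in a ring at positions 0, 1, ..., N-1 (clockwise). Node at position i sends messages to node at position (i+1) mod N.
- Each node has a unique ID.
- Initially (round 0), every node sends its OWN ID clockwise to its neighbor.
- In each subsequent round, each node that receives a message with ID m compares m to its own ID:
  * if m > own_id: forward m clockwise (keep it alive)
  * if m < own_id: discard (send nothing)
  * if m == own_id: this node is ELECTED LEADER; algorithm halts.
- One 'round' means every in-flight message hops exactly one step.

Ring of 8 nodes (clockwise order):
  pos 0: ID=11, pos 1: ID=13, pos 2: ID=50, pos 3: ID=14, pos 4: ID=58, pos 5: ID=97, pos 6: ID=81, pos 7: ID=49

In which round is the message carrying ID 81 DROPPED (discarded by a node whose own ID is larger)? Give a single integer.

Round 1: pos1(id13) recv 11: drop; pos2(id50) recv 13: drop; pos3(id14) recv 50: fwd; pos4(id58) recv 14: drop; pos5(id97) recv 58: drop; pos6(id81) recv 97: fwd; pos7(id49) recv 81: fwd; pos0(id11) recv 49: fwd
Round 2: pos4(id58) recv 50: drop; pos7(id49) recv 97: fwd; pos0(id11) recv 81: fwd; pos1(id13) recv 49: fwd
Round 3: pos0(id11) recv 97: fwd; pos1(id13) recv 81: fwd; pos2(id50) recv 49: drop
Round 4: pos1(id13) recv 97: fwd; pos2(id50) recv 81: fwd
Round 5: pos2(id50) recv 97: fwd; pos3(id14) recv 81: fwd
Round 6: pos3(id14) recv 97: fwd; pos4(id58) recv 81: fwd
Round 7: pos4(id58) recv 97: fwd; pos5(id97) recv 81: drop
Round 8: pos5(id97) recv 97: ELECTED
Message ID 81 originates at pos 6; dropped at pos 5 in round 7

Answer: 7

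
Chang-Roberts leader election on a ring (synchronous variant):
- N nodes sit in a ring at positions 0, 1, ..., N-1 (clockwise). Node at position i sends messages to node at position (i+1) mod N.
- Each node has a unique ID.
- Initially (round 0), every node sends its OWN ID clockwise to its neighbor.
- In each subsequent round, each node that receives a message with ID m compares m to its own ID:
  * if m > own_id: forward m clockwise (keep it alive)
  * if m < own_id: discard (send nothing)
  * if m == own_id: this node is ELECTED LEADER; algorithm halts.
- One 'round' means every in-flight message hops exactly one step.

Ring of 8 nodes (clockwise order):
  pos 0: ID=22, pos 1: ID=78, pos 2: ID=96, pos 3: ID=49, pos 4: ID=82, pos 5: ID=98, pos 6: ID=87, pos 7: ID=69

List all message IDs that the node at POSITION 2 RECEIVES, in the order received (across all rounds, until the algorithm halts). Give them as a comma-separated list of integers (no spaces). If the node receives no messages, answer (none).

Answer: 78,87,98

Derivation:
Round 1: pos1(id78) recv 22: drop; pos2(id96) recv 78: drop; pos3(id49) recv 96: fwd; pos4(id82) recv 49: drop; pos5(id98) recv 82: drop; pos6(id87) recv 98: fwd; pos7(id69) recv 87: fwd; pos0(id22) recv 69: fwd
Round 2: pos4(id82) recv 96: fwd; pos7(id69) recv 98: fwd; pos0(id22) recv 87: fwd; pos1(id78) recv 69: drop
Round 3: pos5(id98) recv 96: drop; pos0(id22) recv 98: fwd; pos1(id78) recv 87: fwd
Round 4: pos1(id78) recv 98: fwd; pos2(id96) recv 87: drop
Round 5: pos2(id96) recv 98: fwd
Round 6: pos3(id49) recv 98: fwd
Round 7: pos4(id82) recv 98: fwd
Round 8: pos5(id98) recv 98: ELECTED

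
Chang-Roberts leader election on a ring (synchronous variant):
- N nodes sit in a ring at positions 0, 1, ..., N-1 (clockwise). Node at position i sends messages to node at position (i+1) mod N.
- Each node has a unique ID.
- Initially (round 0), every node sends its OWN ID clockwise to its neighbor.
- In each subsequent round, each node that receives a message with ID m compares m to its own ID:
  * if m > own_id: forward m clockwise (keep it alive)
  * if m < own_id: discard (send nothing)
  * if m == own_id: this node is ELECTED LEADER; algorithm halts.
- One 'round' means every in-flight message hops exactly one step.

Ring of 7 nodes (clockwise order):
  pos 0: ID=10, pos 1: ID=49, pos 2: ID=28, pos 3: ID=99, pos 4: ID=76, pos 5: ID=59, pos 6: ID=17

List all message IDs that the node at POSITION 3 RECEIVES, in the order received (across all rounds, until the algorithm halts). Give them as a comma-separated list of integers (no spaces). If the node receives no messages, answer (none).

Answer: 28,49,59,76,99

Derivation:
Round 1: pos1(id49) recv 10: drop; pos2(id28) recv 49: fwd; pos3(id99) recv 28: drop; pos4(id76) recv 99: fwd; pos5(id59) recv 76: fwd; pos6(id17) recv 59: fwd; pos0(id10) recv 17: fwd
Round 2: pos3(id99) recv 49: drop; pos5(id59) recv 99: fwd; pos6(id17) recv 76: fwd; pos0(id10) recv 59: fwd; pos1(id49) recv 17: drop
Round 3: pos6(id17) recv 99: fwd; pos0(id10) recv 76: fwd; pos1(id49) recv 59: fwd
Round 4: pos0(id10) recv 99: fwd; pos1(id49) recv 76: fwd; pos2(id28) recv 59: fwd
Round 5: pos1(id49) recv 99: fwd; pos2(id28) recv 76: fwd; pos3(id99) recv 59: drop
Round 6: pos2(id28) recv 99: fwd; pos3(id99) recv 76: drop
Round 7: pos3(id99) recv 99: ELECTED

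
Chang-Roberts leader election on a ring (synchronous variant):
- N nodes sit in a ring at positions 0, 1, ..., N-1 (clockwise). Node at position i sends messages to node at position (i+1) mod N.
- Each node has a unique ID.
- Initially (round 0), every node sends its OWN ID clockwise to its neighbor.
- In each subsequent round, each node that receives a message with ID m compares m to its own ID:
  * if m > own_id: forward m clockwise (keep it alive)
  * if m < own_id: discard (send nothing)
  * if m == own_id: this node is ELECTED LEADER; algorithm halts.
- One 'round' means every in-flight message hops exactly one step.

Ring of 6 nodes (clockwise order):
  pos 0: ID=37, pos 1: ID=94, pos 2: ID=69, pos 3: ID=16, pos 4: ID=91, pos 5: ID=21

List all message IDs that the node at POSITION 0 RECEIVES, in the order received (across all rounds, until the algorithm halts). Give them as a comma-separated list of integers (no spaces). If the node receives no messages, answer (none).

Round 1: pos1(id94) recv 37: drop; pos2(id69) recv 94: fwd; pos3(id16) recv 69: fwd; pos4(id91) recv 16: drop; pos5(id21) recv 91: fwd; pos0(id37) recv 21: drop
Round 2: pos3(id16) recv 94: fwd; pos4(id91) recv 69: drop; pos0(id37) recv 91: fwd
Round 3: pos4(id91) recv 94: fwd; pos1(id94) recv 91: drop
Round 4: pos5(id21) recv 94: fwd
Round 5: pos0(id37) recv 94: fwd
Round 6: pos1(id94) recv 94: ELECTED

Answer: 21,91,94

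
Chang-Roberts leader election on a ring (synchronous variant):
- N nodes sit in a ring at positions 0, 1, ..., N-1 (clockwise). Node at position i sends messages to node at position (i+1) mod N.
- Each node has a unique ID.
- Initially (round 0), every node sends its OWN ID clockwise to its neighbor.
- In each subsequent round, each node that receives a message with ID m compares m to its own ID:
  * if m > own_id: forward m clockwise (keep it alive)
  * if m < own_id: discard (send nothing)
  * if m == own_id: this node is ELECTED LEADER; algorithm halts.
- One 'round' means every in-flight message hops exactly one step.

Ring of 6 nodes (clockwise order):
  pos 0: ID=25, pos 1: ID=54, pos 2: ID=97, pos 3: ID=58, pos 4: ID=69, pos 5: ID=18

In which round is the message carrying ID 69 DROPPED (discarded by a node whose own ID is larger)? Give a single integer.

Answer: 4

Derivation:
Round 1: pos1(id54) recv 25: drop; pos2(id97) recv 54: drop; pos3(id58) recv 97: fwd; pos4(id69) recv 58: drop; pos5(id18) recv 69: fwd; pos0(id25) recv 18: drop
Round 2: pos4(id69) recv 97: fwd; pos0(id25) recv 69: fwd
Round 3: pos5(id18) recv 97: fwd; pos1(id54) recv 69: fwd
Round 4: pos0(id25) recv 97: fwd; pos2(id97) recv 69: drop
Round 5: pos1(id54) recv 97: fwd
Round 6: pos2(id97) recv 97: ELECTED
Message ID 69 originates at pos 4; dropped at pos 2 in round 4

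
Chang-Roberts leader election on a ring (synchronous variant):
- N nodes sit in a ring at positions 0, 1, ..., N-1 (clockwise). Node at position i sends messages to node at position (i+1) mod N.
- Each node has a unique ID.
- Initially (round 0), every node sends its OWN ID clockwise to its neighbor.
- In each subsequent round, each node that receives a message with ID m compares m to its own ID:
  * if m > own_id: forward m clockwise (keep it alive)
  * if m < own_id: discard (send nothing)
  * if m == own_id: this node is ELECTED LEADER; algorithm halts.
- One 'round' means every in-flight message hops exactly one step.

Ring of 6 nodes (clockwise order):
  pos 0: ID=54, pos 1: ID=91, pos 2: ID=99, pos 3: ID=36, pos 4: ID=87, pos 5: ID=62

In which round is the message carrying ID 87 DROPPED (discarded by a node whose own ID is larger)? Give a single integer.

Round 1: pos1(id91) recv 54: drop; pos2(id99) recv 91: drop; pos3(id36) recv 99: fwd; pos4(id87) recv 36: drop; pos5(id62) recv 87: fwd; pos0(id54) recv 62: fwd
Round 2: pos4(id87) recv 99: fwd; pos0(id54) recv 87: fwd; pos1(id91) recv 62: drop
Round 3: pos5(id62) recv 99: fwd; pos1(id91) recv 87: drop
Round 4: pos0(id54) recv 99: fwd
Round 5: pos1(id91) recv 99: fwd
Round 6: pos2(id99) recv 99: ELECTED
Message ID 87 originates at pos 4; dropped at pos 1 in round 3

Answer: 3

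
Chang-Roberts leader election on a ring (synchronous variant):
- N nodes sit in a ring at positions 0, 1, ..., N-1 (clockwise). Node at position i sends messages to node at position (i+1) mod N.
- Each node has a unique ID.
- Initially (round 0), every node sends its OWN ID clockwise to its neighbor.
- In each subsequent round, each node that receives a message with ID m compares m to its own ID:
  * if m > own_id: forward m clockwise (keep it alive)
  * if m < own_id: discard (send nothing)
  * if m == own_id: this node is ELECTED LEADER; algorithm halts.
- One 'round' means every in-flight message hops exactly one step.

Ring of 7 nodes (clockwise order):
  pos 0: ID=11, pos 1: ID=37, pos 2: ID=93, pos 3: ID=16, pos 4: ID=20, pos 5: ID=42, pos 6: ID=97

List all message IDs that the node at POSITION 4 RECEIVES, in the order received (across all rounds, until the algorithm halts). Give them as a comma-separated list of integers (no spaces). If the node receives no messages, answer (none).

Answer: 16,93,97

Derivation:
Round 1: pos1(id37) recv 11: drop; pos2(id93) recv 37: drop; pos3(id16) recv 93: fwd; pos4(id20) recv 16: drop; pos5(id42) recv 20: drop; pos6(id97) recv 42: drop; pos0(id11) recv 97: fwd
Round 2: pos4(id20) recv 93: fwd; pos1(id37) recv 97: fwd
Round 3: pos5(id42) recv 93: fwd; pos2(id93) recv 97: fwd
Round 4: pos6(id97) recv 93: drop; pos3(id16) recv 97: fwd
Round 5: pos4(id20) recv 97: fwd
Round 6: pos5(id42) recv 97: fwd
Round 7: pos6(id97) recv 97: ELECTED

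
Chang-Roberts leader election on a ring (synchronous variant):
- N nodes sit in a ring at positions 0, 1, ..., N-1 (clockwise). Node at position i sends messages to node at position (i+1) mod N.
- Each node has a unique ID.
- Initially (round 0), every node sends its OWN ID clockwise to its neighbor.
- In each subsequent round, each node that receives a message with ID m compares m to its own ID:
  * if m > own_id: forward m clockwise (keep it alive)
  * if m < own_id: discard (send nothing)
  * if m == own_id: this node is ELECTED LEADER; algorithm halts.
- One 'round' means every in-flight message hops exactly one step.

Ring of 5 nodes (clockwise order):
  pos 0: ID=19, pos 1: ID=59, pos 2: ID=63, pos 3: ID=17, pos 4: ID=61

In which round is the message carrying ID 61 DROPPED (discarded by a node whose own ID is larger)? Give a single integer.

Answer: 3

Derivation:
Round 1: pos1(id59) recv 19: drop; pos2(id63) recv 59: drop; pos3(id17) recv 63: fwd; pos4(id61) recv 17: drop; pos0(id19) recv 61: fwd
Round 2: pos4(id61) recv 63: fwd; pos1(id59) recv 61: fwd
Round 3: pos0(id19) recv 63: fwd; pos2(id63) recv 61: drop
Round 4: pos1(id59) recv 63: fwd
Round 5: pos2(id63) recv 63: ELECTED
Message ID 61 originates at pos 4; dropped at pos 2 in round 3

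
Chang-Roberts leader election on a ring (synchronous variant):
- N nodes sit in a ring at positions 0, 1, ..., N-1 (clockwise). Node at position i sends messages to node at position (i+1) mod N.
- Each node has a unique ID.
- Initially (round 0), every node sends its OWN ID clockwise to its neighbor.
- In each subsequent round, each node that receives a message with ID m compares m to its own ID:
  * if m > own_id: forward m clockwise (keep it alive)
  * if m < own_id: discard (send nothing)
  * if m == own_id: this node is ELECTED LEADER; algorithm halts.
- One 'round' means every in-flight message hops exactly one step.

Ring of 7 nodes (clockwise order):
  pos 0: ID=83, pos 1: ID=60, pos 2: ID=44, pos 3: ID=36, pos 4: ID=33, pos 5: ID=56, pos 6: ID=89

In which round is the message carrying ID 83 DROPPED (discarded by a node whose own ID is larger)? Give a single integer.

Answer: 6

Derivation:
Round 1: pos1(id60) recv 83: fwd; pos2(id44) recv 60: fwd; pos3(id36) recv 44: fwd; pos4(id33) recv 36: fwd; pos5(id56) recv 33: drop; pos6(id89) recv 56: drop; pos0(id83) recv 89: fwd
Round 2: pos2(id44) recv 83: fwd; pos3(id36) recv 60: fwd; pos4(id33) recv 44: fwd; pos5(id56) recv 36: drop; pos1(id60) recv 89: fwd
Round 3: pos3(id36) recv 83: fwd; pos4(id33) recv 60: fwd; pos5(id56) recv 44: drop; pos2(id44) recv 89: fwd
Round 4: pos4(id33) recv 83: fwd; pos5(id56) recv 60: fwd; pos3(id36) recv 89: fwd
Round 5: pos5(id56) recv 83: fwd; pos6(id89) recv 60: drop; pos4(id33) recv 89: fwd
Round 6: pos6(id89) recv 83: drop; pos5(id56) recv 89: fwd
Round 7: pos6(id89) recv 89: ELECTED
Message ID 83 originates at pos 0; dropped at pos 6 in round 6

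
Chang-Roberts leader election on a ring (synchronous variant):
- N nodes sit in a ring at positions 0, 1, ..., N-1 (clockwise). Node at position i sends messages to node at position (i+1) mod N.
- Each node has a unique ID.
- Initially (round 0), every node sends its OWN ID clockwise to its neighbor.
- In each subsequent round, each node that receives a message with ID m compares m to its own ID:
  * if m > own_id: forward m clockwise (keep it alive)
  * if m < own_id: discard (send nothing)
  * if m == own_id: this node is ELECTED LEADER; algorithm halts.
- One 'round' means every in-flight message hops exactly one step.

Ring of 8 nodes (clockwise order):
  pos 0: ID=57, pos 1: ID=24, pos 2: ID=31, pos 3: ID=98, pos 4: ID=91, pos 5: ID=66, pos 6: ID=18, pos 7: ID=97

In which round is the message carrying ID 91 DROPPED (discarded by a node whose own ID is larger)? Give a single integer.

Answer: 3

Derivation:
Round 1: pos1(id24) recv 57: fwd; pos2(id31) recv 24: drop; pos3(id98) recv 31: drop; pos4(id91) recv 98: fwd; pos5(id66) recv 91: fwd; pos6(id18) recv 66: fwd; pos7(id97) recv 18: drop; pos0(id57) recv 97: fwd
Round 2: pos2(id31) recv 57: fwd; pos5(id66) recv 98: fwd; pos6(id18) recv 91: fwd; pos7(id97) recv 66: drop; pos1(id24) recv 97: fwd
Round 3: pos3(id98) recv 57: drop; pos6(id18) recv 98: fwd; pos7(id97) recv 91: drop; pos2(id31) recv 97: fwd
Round 4: pos7(id97) recv 98: fwd; pos3(id98) recv 97: drop
Round 5: pos0(id57) recv 98: fwd
Round 6: pos1(id24) recv 98: fwd
Round 7: pos2(id31) recv 98: fwd
Round 8: pos3(id98) recv 98: ELECTED
Message ID 91 originates at pos 4; dropped at pos 7 in round 3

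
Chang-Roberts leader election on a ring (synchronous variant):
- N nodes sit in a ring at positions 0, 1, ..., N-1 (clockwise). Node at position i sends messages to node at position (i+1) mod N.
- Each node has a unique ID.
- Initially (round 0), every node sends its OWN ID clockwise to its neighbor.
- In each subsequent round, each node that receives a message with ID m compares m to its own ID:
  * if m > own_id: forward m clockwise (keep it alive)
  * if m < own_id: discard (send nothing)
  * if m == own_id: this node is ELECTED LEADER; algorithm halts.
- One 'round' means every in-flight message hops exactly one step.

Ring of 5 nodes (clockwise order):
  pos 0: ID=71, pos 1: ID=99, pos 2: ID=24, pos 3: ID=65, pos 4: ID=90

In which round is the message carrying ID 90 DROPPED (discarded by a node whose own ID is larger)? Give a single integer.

Round 1: pos1(id99) recv 71: drop; pos2(id24) recv 99: fwd; pos3(id65) recv 24: drop; pos4(id90) recv 65: drop; pos0(id71) recv 90: fwd
Round 2: pos3(id65) recv 99: fwd; pos1(id99) recv 90: drop
Round 3: pos4(id90) recv 99: fwd
Round 4: pos0(id71) recv 99: fwd
Round 5: pos1(id99) recv 99: ELECTED
Message ID 90 originates at pos 4; dropped at pos 1 in round 2

Answer: 2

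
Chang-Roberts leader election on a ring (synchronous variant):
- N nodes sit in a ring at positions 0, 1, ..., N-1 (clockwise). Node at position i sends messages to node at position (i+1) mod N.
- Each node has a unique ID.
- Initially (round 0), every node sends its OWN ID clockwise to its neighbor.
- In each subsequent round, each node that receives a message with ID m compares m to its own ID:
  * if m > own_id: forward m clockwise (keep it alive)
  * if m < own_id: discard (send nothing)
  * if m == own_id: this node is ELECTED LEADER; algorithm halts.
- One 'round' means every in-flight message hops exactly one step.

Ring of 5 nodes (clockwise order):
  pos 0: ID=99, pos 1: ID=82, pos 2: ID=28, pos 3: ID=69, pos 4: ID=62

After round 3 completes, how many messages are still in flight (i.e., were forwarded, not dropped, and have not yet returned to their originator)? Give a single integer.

Round 1: pos1(id82) recv 99: fwd; pos2(id28) recv 82: fwd; pos3(id69) recv 28: drop; pos4(id62) recv 69: fwd; pos0(id99) recv 62: drop
Round 2: pos2(id28) recv 99: fwd; pos3(id69) recv 82: fwd; pos0(id99) recv 69: drop
Round 3: pos3(id69) recv 99: fwd; pos4(id62) recv 82: fwd
After round 3: 2 messages still in flight

Answer: 2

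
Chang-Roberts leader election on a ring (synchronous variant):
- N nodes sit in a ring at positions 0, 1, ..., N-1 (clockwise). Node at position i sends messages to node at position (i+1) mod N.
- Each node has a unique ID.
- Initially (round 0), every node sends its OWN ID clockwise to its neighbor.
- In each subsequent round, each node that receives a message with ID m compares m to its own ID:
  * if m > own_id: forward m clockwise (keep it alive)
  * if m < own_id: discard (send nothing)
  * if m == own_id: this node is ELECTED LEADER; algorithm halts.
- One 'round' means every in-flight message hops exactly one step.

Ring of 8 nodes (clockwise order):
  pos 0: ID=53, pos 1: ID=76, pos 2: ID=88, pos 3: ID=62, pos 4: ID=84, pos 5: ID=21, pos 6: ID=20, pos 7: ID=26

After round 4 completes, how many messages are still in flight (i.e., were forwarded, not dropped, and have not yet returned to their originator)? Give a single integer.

Round 1: pos1(id76) recv 53: drop; pos2(id88) recv 76: drop; pos3(id62) recv 88: fwd; pos4(id84) recv 62: drop; pos5(id21) recv 84: fwd; pos6(id20) recv 21: fwd; pos7(id26) recv 20: drop; pos0(id53) recv 26: drop
Round 2: pos4(id84) recv 88: fwd; pos6(id20) recv 84: fwd; pos7(id26) recv 21: drop
Round 3: pos5(id21) recv 88: fwd; pos7(id26) recv 84: fwd
Round 4: pos6(id20) recv 88: fwd; pos0(id53) recv 84: fwd
After round 4: 2 messages still in flight

Answer: 2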